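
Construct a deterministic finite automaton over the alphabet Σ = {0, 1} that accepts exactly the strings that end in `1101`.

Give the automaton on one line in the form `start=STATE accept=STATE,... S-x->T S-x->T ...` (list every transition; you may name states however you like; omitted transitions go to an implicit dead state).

Let each state record the length of the longest suffix of the input read so far that is also a prefix of `1101`. S1 means the last symbol is `1`; S2 means the last 2 symbols are `11`; S3 means the last 3 symbols are `110`; S4 means the last 4 symbols are `1101`. Accept only at S4, where the string currently ends in `1101`.
5 states suffice.
        0   1  
>  S0   S0  S1 
   S1   S0  S2 
   S2   S3  S2 
   S3   S0  S4 
 * S4   S0  S2 
(> = start, * = accepting)

start=S0 accept=S4 S0-0->S0 S0-1->S1 S1-0->S0 S1-1->S2 S2-0->S3 S2-1->S2 S3-0->S0 S3-1->S4 S4-0->S0 S4-1->S2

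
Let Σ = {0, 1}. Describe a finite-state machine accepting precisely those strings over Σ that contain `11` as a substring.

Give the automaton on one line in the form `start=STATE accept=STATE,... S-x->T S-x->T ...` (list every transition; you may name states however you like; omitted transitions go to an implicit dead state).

start=S0 accept=S2 S0-0->S0 S0-1->S1 S1-0->S0 S1-1->S2 S2-0->S2 S2-1->S2

States S0..S1 record the length of the longest prefix of `11` that matches the current input suffix. Reaching S2 means `11` has been seen, and we stay there forever. Accept from S2.
3 states suffice.
        0   1  
>  S0   S0  S1 
   S1   S0  S2 
 * S2   S2  S2 
(> = start, * = accepting)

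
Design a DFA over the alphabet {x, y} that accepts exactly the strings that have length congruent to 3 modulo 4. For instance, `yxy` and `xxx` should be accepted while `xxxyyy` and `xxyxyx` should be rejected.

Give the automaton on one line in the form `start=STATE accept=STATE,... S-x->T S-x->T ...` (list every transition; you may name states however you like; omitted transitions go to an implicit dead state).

Count input length modulo 4: every symbol advances one step around the cycle q0 → q1 → q2 → q3 → q0. Accept at q3.
With 4 states:
        x   y  
>  q0   q1  q1 
   q1   q2  q2 
   q2   q3  q3 
 * q3   q0  q0 
(> = start, * = accepting)

start=q0 accept=q3 q0-x->q1 q0-y->q1 q1-x->q2 q1-y->q2 q2-x->q3 q2-y->q3 q3-x->q0 q3-y->q0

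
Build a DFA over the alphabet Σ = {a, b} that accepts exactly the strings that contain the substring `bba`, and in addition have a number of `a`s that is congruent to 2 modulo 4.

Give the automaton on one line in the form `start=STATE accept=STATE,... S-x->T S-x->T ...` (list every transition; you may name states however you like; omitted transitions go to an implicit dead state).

start=q0 accept=q11 q0-a->q1 q0-b->q2 q1-a->q3 q1-b->q4 q2-a->q1 q2-b->q5 q3-a->q6 q3-b->q7 q4-a->q3 q4-b->q8 q5-a->q8 q5-b->q5 q6-a->q0 q6-b->q9 q7-a->q6 q7-b->q10 q8-a->q11 q8-b->q8 q9-a->q0 q9-b->q12 q10-a->q12 q10-b->q10 q11-a->q12 q11-b->q11 q12-a->q5 q12-b->q12

Handle the two conditions separately and then intersect. The first has 4 states tracking whether and how much of `bba` has been seen; the second has 4 states tracking the count of `a`s modulo 4. A product state is a pair (one from each), accepting exactly when both do. Minimizing collapses redundant product states.
A 13-state machine:
          a    b  
>  q0     q1   q2 
   q1     q3   q4 
   q2     q1   q5 
   q3     q6   q7 
   q4     q3   q8 
   q5     q8   q5 
   q6     q0   q9 
   q7     q6  q10 
   q8    q11   q8 
   q9     q0  q12 
   q10   q12  q10 
 * q11   q12  q11 
   q12    q5  q12 
(> = start, * = accepting)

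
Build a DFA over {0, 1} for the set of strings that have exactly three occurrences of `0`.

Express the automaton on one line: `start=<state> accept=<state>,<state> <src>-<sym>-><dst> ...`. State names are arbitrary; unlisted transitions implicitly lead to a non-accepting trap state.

start=q0 accept=q3 q0-0->q1 q0-1->q0 q1-0->q2 q1-1->q1 q2-0->q3 q2-1->q2 q3-0->q4 q3-1->q3 q4-0->q4 q4-1->q4

Count `0`s, saturating at 4: states q0 through q3 mean 0 through 3 `0`s seen; q4 means more than 3. Each `0` increments (capped at q4); other symbols loop. Accept from {q3}.
A 5-state machine:
        0   1  
>  q0   q1  q0 
   q1   q2  q1 
   q2   q3  q2 
 * q3   q4  q3 
   q4   q4  q4 
(> = start, * = accepting)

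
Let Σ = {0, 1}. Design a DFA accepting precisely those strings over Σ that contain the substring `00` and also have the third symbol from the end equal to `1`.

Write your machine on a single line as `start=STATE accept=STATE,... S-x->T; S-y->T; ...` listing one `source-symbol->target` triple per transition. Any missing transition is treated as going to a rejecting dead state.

start=S0; accept=S6,S9,S10,S11; S0-0->S1; S0-1->S2; S1-0->S3; S1-1->S2; S2-0->S4; S2-1->S2; S3-0->S3; S3-1->S5; S4-0->S6; S4-1->S2; S5-0->S7; S5-1->S8; S6-0->S3; S6-1->S5; S7-0->S6; S7-1->S9; S8-0->S10; S8-1->S11; S9-0->S7; S9-1->S8; S10-0->S6; S10-1->S9; S11-0->S10; S11-1->S11

Build one automaton per condition and run them in lockstep. The first has 3 states tracking whether and how much of `00` has been seen; the second has 15 states tracking the last 3 symbols read. A product state is a pair (one from each), accepting exactly when both do. Minimizing collapses redundant product states.
          0    1  
>  S0     S1   S2 
   S1     S3   S2 
   S2     S4   S2 
   S3     S3   S5 
   S4     S6   S2 
   S5     S7   S8 
 * S6     S3   S5 
   S7     S6   S9 
   S8    S10  S11 
 * S9     S7   S8 
 * S10    S6   S9 
 * S11   S10  S11 
(> = start, * = accepting)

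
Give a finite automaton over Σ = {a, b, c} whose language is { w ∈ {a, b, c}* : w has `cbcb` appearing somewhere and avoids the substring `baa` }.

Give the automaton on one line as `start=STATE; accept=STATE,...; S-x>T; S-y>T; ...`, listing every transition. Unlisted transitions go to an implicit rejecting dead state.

start=q0; accept=q8,q10,q11; q0-a>q0; q0-b>q1; q0-c>q2; q1-a>q3; q1-b>q1; q1-c>q2; q2-a>q0; q2-b>q4; q2-c>q2; q3-a>q5; q3-b>q1; q3-c>q2; q4-a>q3; q4-b>q1; q4-c>q6; q5-a>q5; q5-b>q5; q5-c>q7; q6-a>q0; q6-b>q8; q6-c>q2; q7-a>q5; q7-b>q9; q7-c>q7; q8-a>q10; q8-b>q8; q8-c>q11; q9-a>q5; q9-b>q5; q9-c>q12; q10-a>q13; q10-b>q8; q10-c>q11; q11-a>q11; q11-b>q8; q11-c>q11; q12-a>q5; q12-b>q13; q12-c>q7; q13-a>q13; q13-b>q13; q13-c>q13

Build one automaton per condition and run them in lockstep. One (5 states) tracks whether and how much of `cbcb` has been seen; the other (4 states) tracks partial matches of the forbidden pattern `baa`. Each combined state is a pair, one component from each; accept when both components accept.
14 states suffice.
          a    b    c  
>  q0     q0   q1   q2 
   q1     q3   q1   q2 
   q2     q0   q4   q2 
   q3     q5   q1   q2 
   q4     q3   q1   q6 
   q5     q5   q5   q7 
   q6     q0   q8   q2 
   q7     q5   q9   q7 
 * q8    q10   q8  q11 
   q9     q5   q5  q12 
 * q10   q13   q8  q11 
 * q11   q11   q8  q11 
   q12    q5  q13   q7 
   q13   q13  q13  q13 
(> = start, * = accepting)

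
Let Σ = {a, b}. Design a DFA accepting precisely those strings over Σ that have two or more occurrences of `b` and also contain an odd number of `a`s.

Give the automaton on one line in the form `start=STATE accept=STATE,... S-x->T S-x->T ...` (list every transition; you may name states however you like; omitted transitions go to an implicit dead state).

Handle the two conditions separately and then intersect. The first has 4 states tracking the count of `b`s, saturating at 3; the second has 2 states tracking the count of `a`s modulo 2. A product state is a pair (one from each), accepting exactly when both do. Minimizing collapses redundant product states.
With 6 states:
        a   b  
>  q0   q1  q2 
   q1   q0  q3 
   q2   q3  q4 
   q3   q2  q5 
   q4   q5  q4 
 * q5   q4  q5 
(> = start, * = accepting)

start=q0 accept=q5 q0-a->q1 q0-b->q2 q1-a->q0 q1-b->q3 q2-a->q3 q2-b->q4 q3-a->q2 q3-b->q5 q4-a->q5 q4-b->q4 q5-a->q4 q5-b->q5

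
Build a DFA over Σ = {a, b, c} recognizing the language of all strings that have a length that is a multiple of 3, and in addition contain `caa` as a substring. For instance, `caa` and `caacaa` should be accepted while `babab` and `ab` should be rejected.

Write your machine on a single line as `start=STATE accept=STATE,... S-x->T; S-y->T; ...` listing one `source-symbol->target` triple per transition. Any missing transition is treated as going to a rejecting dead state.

start=q0; accept=q8; q0-a->q1; q0-b->q1; q0-c->q2; q1-a->q3; q1-b->q3; q1-c->q4; q2-a->q5; q2-b->q3; q2-c->q4; q3-a->q0; q3-b->q0; q3-c->q6; q4-a->q7; q4-b->q0; q4-c->q6; q5-a->q8; q5-b->q0; q5-c->q6; q6-a->q9; q6-b->q1; q6-c->q2; q7-a->q10; q7-b->q1; q7-c->q2; q8-a->q10; q8-b->q10; q8-c->q10; q9-a->q11; q9-b->q3; q9-c->q4; q10-a->q11; q10-b->q11; q10-c->q11; q11-a->q8; q11-b->q8; q11-c->q8

Build one automaton per condition and run them in lockstep. One (3 states) tracks the input length modulo 3; the other (4 states) tracks whether and how much of `caa` has been seen. Each combined state is a pair, one component from each; accept when both components accept.
12 states suffice.
          a    b    c  
>  q0     q1   q1   q2 
   q1     q3   q3   q4 
   q2     q5   q3   q4 
   q3     q0   q0   q6 
   q4     q7   q0   q6 
   q5     q8   q0   q6 
   q6     q9   q1   q2 
   q7    q10   q1   q2 
 * q8    q10  q10  q10 
   q9    q11   q3   q4 
   q10   q11  q11  q11 
   q11    q8   q8   q8 
(> = start, * = accepting)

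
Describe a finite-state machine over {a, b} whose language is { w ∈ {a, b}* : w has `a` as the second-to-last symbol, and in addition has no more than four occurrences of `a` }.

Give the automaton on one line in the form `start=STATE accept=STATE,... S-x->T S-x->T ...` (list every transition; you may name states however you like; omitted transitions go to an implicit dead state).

Build one automaton per condition and run them in lockstep. The first has 7 states tracking the last 2 symbols read; the second has 6 states tracking the count of `a`s, saturating at 5. A product state is a pair (one from each), accepting exactly when both do.
23 states suffice.
          a    b  
>  S0     S1   S2 
   S1     S3   S4 
   S2     S5   S6 
 * S3     S7   S8 
 * S4     S9  S10 
   S5     S3   S4 
   S6     S5   S6 
 * S7    S11  S12 
 * S8    S13  S14 
   S9     S7   S8 
   S10    S9  S10 
 * S11   S15  S16 
 * S12   S17  S18 
   S13   S11  S12 
   S14   S13  S14 
   S15   S15  S19 
 * S16   S20  S21 
   S17   S15  S16 
   S18   S17  S18 
   S19   S20  S22 
   S20   S15  S19 
   S21   S20  S21 
   S22   S20  S22 
(> = start, * = accepting)

start=S0 accept=S3,S4,S7,S8,S11,S12,S16 S0-a->S1 S0-b->S2 S1-a->S3 S1-b->S4 S2-a->S5 S2-b->S6 S3-a->S7 S3-b->S8 S4-a->S9 S4-b->S10 S5-a->S3 S5-b->S4 S6-a->S5 S6-b->S6 S7-a->S11 S7-b->S12 S8-a->S13 S8-b->S14 S9-a->S7 S9-b->S8 S10-a->S9 S10-b->S10 S11-a->S15 S11-b->S16 S12-a->S17 S12-b->S18 S13-a->S11 S13-b->S12 S14-a->S13 S14-b->S14 S15-a->S15 S15-b->S19 S16-a->S20 S16-b->S21 S17-a->S15 S17-b->S16 S18-a->S17 S18-b->S18 S19-a->S20 S19-b->S22 S20-a->S15 S20-b->S19 S21-a->S20 S21-b->S21 S22-a->S20 S22-b->S22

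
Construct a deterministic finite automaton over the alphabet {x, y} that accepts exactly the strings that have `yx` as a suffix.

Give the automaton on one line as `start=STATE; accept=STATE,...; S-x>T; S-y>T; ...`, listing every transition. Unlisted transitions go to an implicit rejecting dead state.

start=S0; accept=S2; S0-x>S0; S0-y>S1; S1-x>S2; S1-y>S1; S2-x>S0; S2-y>S1

Remember how much of `yx` the current input suffix matches. State S0 means no match yet; S1 means the last symbol is `y`; S2 means the last 2 symbols are `yx`. Only S2 accepts. On a mismatch, fall back to the longest proper suffix that is still a prefix of `yx`.
A 3-state machine:
        x   y  
>  S0   S0  S1 
   S1   S2  S1 
 * S2   S0  S1 
(> = start, * = accepting)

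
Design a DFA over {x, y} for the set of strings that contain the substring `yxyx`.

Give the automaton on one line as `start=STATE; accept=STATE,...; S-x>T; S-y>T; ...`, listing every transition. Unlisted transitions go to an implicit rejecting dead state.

start=A; accept=E; A-x>A; A-y>B; B-x>C; B-y>B; C-x>A; C-y>D; D-x>E; D-y>B; E-x>E; E-y>E

Track how much of `yxyx` has been matched so far: state A is no progress, E is the absorbing accept state reached once `yxyx` has occurred. Intermediate states record partial matches; on a mismatch, fall back to the longest reusable overlap.
5 states suffice.
       x  y 
>  A   A  B 
   B   C  B 
   C   A  D 
   D   E  B 
 * E   E  E 
(> = start, * = accepting)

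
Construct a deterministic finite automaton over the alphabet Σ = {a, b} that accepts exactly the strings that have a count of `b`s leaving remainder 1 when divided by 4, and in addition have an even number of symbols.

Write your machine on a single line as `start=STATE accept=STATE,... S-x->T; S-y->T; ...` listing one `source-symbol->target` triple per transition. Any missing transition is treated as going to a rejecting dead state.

Handle the two conditions separately and then intersect. One (4 states) tracks the count of `b`s modulo 4; the other (2 states) tracks the input length modulo 2. Each combined state is a pair, one component from each; accept when both components accept.
8 states suffice.
        a   b  
>  S0   S1  S2 
   S1   S0  S3 
   S2   S3  S4 
 * S3   S2  S5 
   S4   S5  S6 
   S5   S4  S7 
   S6   S7  S0 
   S7   S6  S1 
(> = start, * = accepting)

start=S0; accept=S3; S0-a->S1; S0-b->S2; S1-a->S0; S1-b->S3; S2-a->S3; S2-b->S4; S3-a->S2; S3-b->S5; S4-a->S5; S4-b->S6; S5-a->S4; S5-b->S7; S6-a->S7; S6-b->S0; S7-a->S6; S7-b->S1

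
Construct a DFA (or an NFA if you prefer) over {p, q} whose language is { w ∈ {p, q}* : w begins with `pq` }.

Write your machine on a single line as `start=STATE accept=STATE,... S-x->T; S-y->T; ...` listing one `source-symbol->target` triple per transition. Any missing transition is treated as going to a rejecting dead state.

Check the first 2 symbols one by one: s0 through s1 record how many have matched `pq` so far; any wrong symbol goes to the dead state s3. After all 2 match we enter the accepting sink s2.
With 4 states:
        p   q  
>  s0   s1  s3 
   s1   s3  s2 
 * s2   s2  s2 
   s3   s3  s3 
(> = start, * = accepting)

start=s0; accept=s2; s0-p->s1; s0-q->s3; s1-p->s3; s1-q->s2; s2-p->s2; s2-q->s2; s3-p->s3; s3-q->s3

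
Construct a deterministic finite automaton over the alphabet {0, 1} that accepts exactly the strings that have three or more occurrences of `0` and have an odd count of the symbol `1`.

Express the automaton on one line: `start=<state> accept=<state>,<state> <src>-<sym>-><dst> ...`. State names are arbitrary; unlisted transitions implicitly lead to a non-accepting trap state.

start=A accept=I,J A-0->B A-1->C B-0->D B-1->E C-0->E C-1->A D-0->F D-1->G E-0->G E-1->B F-0->H F-1->I G-0->I G-1->D H-0->H H-1->J I-0->J I-1->F J-0->J J-1->H

Build one automaton per condition and run them in lockstep. One (5 states) tracks the count of `0`s, saturating at 4; the other (2 states) tracks the count of `1`s modulo 2. Each combined state is a pair, one component from each; accept when both components accept.
With 10 states:
       0  1 
>  A   B  C 
   B   D  E 
   C   E  A 
   D   F  G 
   E   G  B 
   F   H  I 
   G   I  D 
   H   H  J 
 * I   J  F 
 * J   J  H 
(> = start, * = accepting)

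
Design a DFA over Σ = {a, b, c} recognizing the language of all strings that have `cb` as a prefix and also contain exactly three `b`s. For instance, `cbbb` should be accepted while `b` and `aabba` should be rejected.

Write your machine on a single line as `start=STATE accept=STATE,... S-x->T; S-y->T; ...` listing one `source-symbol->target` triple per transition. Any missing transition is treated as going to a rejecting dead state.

start=q0; accept=q9; q0-a->q1; q0-b->q2; q0-c->q3; q1-a->q1; q1-b->q2; q1-c->q1; q2-a->q2; q2-b->q4; q2-c->q2; q3-a->q1; q3-b->q5; q3-c->q1; q4-a->q4; q4-b->q6; q4-c->q4; q5-a->q5; q5-b->q7; q5-c->q5; q6-a->q6; q6-b->q8; q6-c->q6; q7-a->q7; q7-b->q9; q7-c->q7; q8-a->q8; q8-b->q8; q8-c->q8; q9-a->q9; q9-b->q10; q9-c->q9; q10-a->q10; q10-b->q10; q10-c->q10

Handle the two conditions separately and then intersect. The first has 4 states tracking whether the input so far still matches the prefix `cb`; the second has 5 states tracking the count of `b`s, saturating at 4. A product state is a pair (one from each), accepting exactly when both do.
With 11 states:
          a    b    c  
>  q0     q1   q2   q3 
   q1     q1   q2   q1 
   q2     q2   q4   q2 
   q3     q1   q5   q1 
   q4     q4   q6   q4 
   q5     q5   q7   q5 
   q6     q6   q8   q6 
   q7     q7   q9   q7 
   q8     q8   q8   q8 
 * q9     q9  q10   q9 
   q10   q10  q10  q10 
(> = start, * = accepting)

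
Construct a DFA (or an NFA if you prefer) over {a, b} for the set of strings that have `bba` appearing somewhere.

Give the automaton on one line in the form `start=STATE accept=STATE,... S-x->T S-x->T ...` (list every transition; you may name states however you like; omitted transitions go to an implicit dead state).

start=q0 accept=q3 q0-a->q0 q0-b->q1 q1-a->q0 q1-b->q2 q2-a->q3 q2-b->q2 q3-a->q3 q3-b->q3

Track how much of `bba` has been matched so far: state q0 is no progress, q3 is the absorbing accept state reached once `bba` has occurred. Intermediate states record partial matches; on a mismatch, fall back to the longest reusable overlap.
4 states suffice.
        a   b  
>  q0   q0  q1 
   q1   q0  q2 
   q2   q3  q2 
 * q3   q3  q3 
(> = start, * = accepting)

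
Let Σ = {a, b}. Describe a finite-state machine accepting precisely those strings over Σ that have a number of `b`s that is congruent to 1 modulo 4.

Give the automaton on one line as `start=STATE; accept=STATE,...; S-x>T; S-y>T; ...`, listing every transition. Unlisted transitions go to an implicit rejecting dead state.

The only thing that matters is how many `b`s have appeared, reduced mod 4. Use one state per residue: q0 for 0, …, q3 for 3. Reading `b` moves to the next residue; anything else stays put. q1 is accepting.
A 4-state machine:
        a   b  
>  q0   q0  q1 
 * q1   q1  q2 
   q2   q2  q3 
   q3   q3  q0 
(> = start, * = accepting)

start=q0; accept=q1; q0-a>q0; q0-b>q1; q1-a>q1; q1-b>q2; q2-a>q2; q2-b>q3; q3-a>q3; q3-b>q0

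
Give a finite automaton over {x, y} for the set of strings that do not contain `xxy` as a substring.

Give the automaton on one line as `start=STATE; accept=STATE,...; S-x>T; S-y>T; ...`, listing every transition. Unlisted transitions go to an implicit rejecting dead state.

start=S0; accept=S0,S1,S2; S0-x>S1; S0-y>S0; S1-x>S2; S1-y>S0; S2-x>S2; S2-y>S3; S3-x>S3; S3-y>S3

This is the complement of 'contains `xxy`'. Use the same substring-matching states — S0 through S3 holding how much of `xxy` has just been matched — but flip the accepting set: everything except the trap S3 accepts.
4 states suffice.
        x   y  
>* S0   S1  S0 
 * S1   S2  S0 
 * S2   S2  S3 
   S3   S3  S3 
(> = start, * = accepting)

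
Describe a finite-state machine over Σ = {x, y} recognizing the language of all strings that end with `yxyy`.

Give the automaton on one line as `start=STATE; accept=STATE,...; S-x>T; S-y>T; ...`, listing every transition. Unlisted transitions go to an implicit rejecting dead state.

Let each state record the length of the longest suffix of the input read so far that is also a prefix of `yxyy`. q1 means the last symbol is `y`; q2 means the last 2 symbols are `yx`; q3 means the last 3 symbols are `yxy`; q4 means the last 4 symbols are `yxyy`. Accept only at q4, where the string currently ends in `yxyy`.
5 states suffice.
        x   y  
>  q0   q0  q1 
   q1   q2  q1 
   q2   q0  q3 
   q3   q2  q4 
 * q4   q2  q1 
(> = start, * = accepting)

start=q0; accept=q4; q0-x>q0; q0-y>q1; q1-x>q2; q1-y>q1; q2-x>q0; q2-y>q3; q3-x>q2; q3-y>q4; q4-x>q2; q4-y>q1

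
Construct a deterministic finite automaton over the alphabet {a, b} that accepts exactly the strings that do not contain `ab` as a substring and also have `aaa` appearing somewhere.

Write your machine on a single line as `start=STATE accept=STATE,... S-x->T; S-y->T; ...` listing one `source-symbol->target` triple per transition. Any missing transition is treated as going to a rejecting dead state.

start=S0; accept=S4; S0-a->S1; S0-b->S0; S1-a->S2; S1-b->S3; S2-a->S4; S2-b->S3; S3-a->S3; S3-b->S3; S4-a->S4; S4-b->S3

Handle the two conditions separately and then intersect. One (3 states) tracks partial matches of the forbidden pattern `ab`; the other (4 states) tracks whether and how much of `aaa` has been seen. Each combined state is a pair, one component from each; accept when both components accept. Equivalent product states are then merged.
5 states suffice.
        a   b  
>  S0   S1  S0 
   S1   S2  S3 
   S2   S4  S3 
   S3   S3  S3 
 * S4   S4  S3 
(> = start, * = accepting)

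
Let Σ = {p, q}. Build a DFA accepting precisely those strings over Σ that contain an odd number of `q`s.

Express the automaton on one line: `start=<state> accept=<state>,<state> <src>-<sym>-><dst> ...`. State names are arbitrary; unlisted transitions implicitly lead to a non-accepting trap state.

Keep the running count of `q`s modulo 2: each `q` advances along the cycle s0 → s1 → s0 while other symbols loop. Accept at s1.
A 2-state machine:
        p   q  
>  s0   s0  s1 
 * s1   s1  s0 
(> = start, * = accepting)

start=s0 accept=s1 s0-p->s0 s0-q->s1 s1-p->s1 s1-q->s0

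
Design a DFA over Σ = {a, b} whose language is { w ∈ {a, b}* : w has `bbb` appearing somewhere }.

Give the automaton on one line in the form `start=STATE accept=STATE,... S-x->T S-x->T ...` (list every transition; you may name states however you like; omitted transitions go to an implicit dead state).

States s0..s2 record the length of the longest prefix of `bbb` that matches the current input suffix. Reaching s3 means `bbb` has been seen, and we stay there forever. Accept from s3.
A 4-state machine:
        a   b  
>  s0   s0  s1 
   s1   s0  s2 
   s2   s0  s3 
 * s3   s3  s3 
(> = start, * = accepting)

start=s0 accept=s3 s0-a->s0 s0-b->s1 s1-a->s0 s1-b->s2 s2-a->s0 s2-b->s3 s3-a->s3 s3-b->s3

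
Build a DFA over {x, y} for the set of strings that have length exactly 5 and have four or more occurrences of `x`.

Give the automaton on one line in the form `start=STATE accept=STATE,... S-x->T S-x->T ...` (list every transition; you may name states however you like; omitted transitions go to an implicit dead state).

Build one automaton per condition and run them in lockstep. The first has 7 states tracking the input length, saturating at 6; the second has 6 states tracking the count of `x`s, saturating at 5. A product state is a pair (one from each), accepting exactly when both do. Equivalent product states are then merged.
11 states suffice.
          x    y  
>  S0     S1   S2 
   S1     S3   S4 
   S2     S4   S5 
   S3     S6   S7 
   S4     S7   S5 
   S5     S5   S5 
   S6     S8   S9 
   S7     S9   S5 
   S8    S10  S10 
   S9    S10   S5 
 * S10    S5   S5 
(> = start, * = accepting)

start=S0 accept=S10 S0-x->S1 S0-y->S2 S1-x->S3 S1-y->S4 S2-x->S4 S2-y->S5 S3-x->S6 S3-y->S7 S4-x->S7 S4-y->S5 S5-x->S5 S5-y->S5 S6-x->S8 S6-y->S9 S7-x->S9 S7-y->S5 S8-x->S10 S8-y->S10 S9-x->S10 S9-y->S5 S10-x->S5 S10-y->S5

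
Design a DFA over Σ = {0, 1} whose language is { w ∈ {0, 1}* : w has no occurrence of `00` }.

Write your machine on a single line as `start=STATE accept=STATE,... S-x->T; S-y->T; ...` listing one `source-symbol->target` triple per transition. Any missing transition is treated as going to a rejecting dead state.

This is the complement of 'contains `00`'. Use the same substring-matching states — A through C holding how much of `00` has just been matched — but flip the accepting set: everything except the trap C accepts.
A 3-state machine:
       0  1 
>* A   B  A 
 * B   C  A 
   C   C  C 
(> = start, * = accepting)

start=A; accept=A,B; A-0->B; A-1->A; B-0->C; B-1->A; C-0->C; C-1->C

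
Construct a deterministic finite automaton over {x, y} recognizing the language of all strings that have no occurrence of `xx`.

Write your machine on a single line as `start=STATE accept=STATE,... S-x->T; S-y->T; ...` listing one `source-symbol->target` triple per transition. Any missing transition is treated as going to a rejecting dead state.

This is the complement of 'contains `xx`'. Use the same substring-matching states — s0 through s2 holding how much of `xx` has just been matched — but flip the accepting set: everything except the trap s2 accepts.
3 states suffice.
        x   y  
>* s0   s1  s0 
 * s1   s2  s0 
   s2   s2  s2 
(> = start, * = accepting)

start=s0; accept=s0,s1; s0-x->s1; s0-y->s0; s1-x->s2; s1-y->s0; s2-x->s2; s2-y->s2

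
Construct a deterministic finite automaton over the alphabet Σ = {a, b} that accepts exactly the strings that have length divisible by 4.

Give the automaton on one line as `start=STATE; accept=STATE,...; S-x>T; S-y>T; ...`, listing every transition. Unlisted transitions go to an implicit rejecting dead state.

Count input length modulo 4: every symbol advances one step around the cycle q0 → q1 → q2 → q3 → q0. Accept at q0.
        a   b  
>* q0   q1  q1 
   q1   q2  q2 
   q2   q3  q3 
   q3   q0  q0 
(> = start, * = accepting)

start=q0; accept=q0; q0-a>q1; q0-b>q1; q1-a>q2; q1-b>q2; q2-a>q3; q2-b>q3; q3-a>q0; q3-b>q0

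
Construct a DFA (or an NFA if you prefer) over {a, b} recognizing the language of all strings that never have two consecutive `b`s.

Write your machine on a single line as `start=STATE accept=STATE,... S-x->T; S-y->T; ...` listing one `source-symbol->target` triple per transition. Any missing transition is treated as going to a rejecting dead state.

start=S0; accept=S0,S1; S0-a->S0; S0-b->S1; S1-a->S0; S1-b->S2; S2-a->S2; S2-b->S2

Track partial matches of the forbidden pattern `bb`. State S2 is a dead state reached once `bb` has occurred; every other state accepts. S0 means no part of `bb` is currently matched.
A 3-state machine:
        a   b  
>* S0   S0  S1 
 * S1   S0  S2 
   S2   S2  S2 
(> = start, * = accepting)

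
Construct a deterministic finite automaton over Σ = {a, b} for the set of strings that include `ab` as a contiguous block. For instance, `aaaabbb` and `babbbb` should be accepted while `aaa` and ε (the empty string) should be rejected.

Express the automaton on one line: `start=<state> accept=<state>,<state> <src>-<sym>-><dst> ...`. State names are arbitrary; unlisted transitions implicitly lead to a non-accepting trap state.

start=q0 accept=q2 q0-a->q1 q0-b->q0 q1-a->q1 q1-b->q2 q2-a->q2 q2-b->q2

Track how much of `ab` has been matched so far: state q0 is no progress, q2 is the absorbing accept state reached once `ab` has occurred. Intermediate states record partial matches; on a mismatch, fall back to the longest reusable overlap.
        a   b  
>  q0   q1  q0 
   q1   q1  q2 
 * q2   q2  q2 
(> = start, * = accepting)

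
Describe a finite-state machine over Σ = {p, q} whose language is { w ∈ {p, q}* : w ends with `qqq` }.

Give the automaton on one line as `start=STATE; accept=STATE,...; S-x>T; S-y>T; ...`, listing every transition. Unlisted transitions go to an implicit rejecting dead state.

Remember how much of `qqq` the current input suffix matches. State A means no match yet; B means the last symbol is `q`; C means the last 2 symbols are `qq`; D means the last 3 symbols are `qqq`. Only D accepts. On a mismatch, fall back to the longest proper suffix that is still a prefix of `qqq`.
With 4 states:
       p  q 
>  A   A  B 
   B   A  C 
   C   A  D 
 * D   A  D 
(> = start, * = accepting)

start=A; accept=D; A-p>A; A-q>B; B-p>A; B-q>C; C-p>A; C-q>D; D-p>A; D-q>D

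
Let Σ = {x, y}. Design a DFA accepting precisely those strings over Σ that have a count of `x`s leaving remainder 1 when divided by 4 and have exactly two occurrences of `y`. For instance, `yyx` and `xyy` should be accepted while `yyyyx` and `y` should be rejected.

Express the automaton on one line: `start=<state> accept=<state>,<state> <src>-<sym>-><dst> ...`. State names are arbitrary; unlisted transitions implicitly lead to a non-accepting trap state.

start=s0 accept=s8 s0-x->s1 s0-y->s2 s1-x->s3 s1-y->s4 s2-x->s4 s2-y->s5 s3-x->s6 s3-y->s7 s4-x->s7 s4-y->s8 s5-x->s8 s5-y->s9 s6-x->s0 s6-y->s10 s7-x->s10 s7-y->s11 s8-x->s11 s8-y->s9 s9-x->s9 s9-y->s9 s10-x->s2 s10-y->s12 s11-x->s12 s11-y->s9 s12-x->s5 s12-y->s9

Run two small machines in parallel and take their product. The first has 4 states tracking the count of `x`s modulo 4; the second has 4 states tracking the count of `y`s, saturating at 3. A product state is a pair (one from each), accepting exactly when both do. Equivalent product states are then merged.
With 13 states:
          x    y  
>  s0     s1   s2 
   s1     s3   s4 
   s2     s4   s5 
   s3     s6   s7 
   s4     s7   s8 
   s5     s8   s9 
   s6     s0  s10 
   s7    s10  s11 
 * s8    s11   s9 
   s9     s9   s9 
   s10    s2  s12 
   s11   s12   s9 
   s12    s5   s9 
(> = start, * = accepting)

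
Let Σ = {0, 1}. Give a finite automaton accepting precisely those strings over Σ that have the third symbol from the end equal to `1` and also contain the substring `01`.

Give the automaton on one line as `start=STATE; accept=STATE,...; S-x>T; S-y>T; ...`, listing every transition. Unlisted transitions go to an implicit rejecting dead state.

Handle the two conditions separately and then intersect. The first has 15 states tracking the last 3 symbols read; the second has 3 states tracking whether and how much of `01` has been seen. A product state is a pair (one from each), accepting exactly when both do. After merging equivalent states the machine shrinks.
An 11-state machine:
          0    1  
>  s0     s1   s2 
   s1     s1   s3 
   s2     s4   s2 
   s3     s5   s6 
   s4     s1   s7 
   s5     s8   s7 
   s6     s9  s10 
 * s7     s5   s6 
 * s8     s1   s3 
 * s9     s8   s7 
 * s10    s9  s10 
(> = start, * = accepting)

start=s0; accept=s7,s8,s9,s10; s0-0>s1; s0-1>s2; s1-0>s1; s1-1>s3; s2-0>s4; s2-1>s2; s3-0>s5; s3-1>s6; s4-0>s1; s4-1>s7; s5-0>s8; s5-1>s7; s6-0>s9; s6-1>s10; s7-0>s5; s7-1>s6; s8-0>s1; s8-1>s3; s9-0>s8; s9-1>s7; s10-0>s9; s10-1>s10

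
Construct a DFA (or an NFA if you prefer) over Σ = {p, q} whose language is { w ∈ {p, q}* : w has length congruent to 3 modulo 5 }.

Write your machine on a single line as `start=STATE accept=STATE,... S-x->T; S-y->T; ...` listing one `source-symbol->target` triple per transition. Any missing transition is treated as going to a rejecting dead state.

Count input length modulo 5: every symbol advances one step around the cycle s0 → s1 → s2 → s3 → s4 → s0. Accept at s3.
5 states suffice.
        p   q  
>  s0   s1  s1 
   s1   s2  s2 
   s2   s3  s3 
 * s3   s4  s4 
   s4   s0  s0 
(> = start, * = accepting)

start=s0; accept=s3; s0-p->s1; s0-q->s1; s1-p->s2; s1-q->s2; s2-p->s3; s2-q->s3; s3-p->s4; s3-q->s4; s4-p->s0; s4-q->s0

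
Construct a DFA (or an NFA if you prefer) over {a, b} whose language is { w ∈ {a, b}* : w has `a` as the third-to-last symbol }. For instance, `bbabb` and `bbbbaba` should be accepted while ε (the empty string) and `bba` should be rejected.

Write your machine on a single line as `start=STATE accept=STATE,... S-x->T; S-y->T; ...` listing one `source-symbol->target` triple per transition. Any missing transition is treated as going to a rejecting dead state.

start=q0; accept=q7,q8,q9,q10; q0-a->q1; q0-b->q2; q1-a->q3; q1-b->q4; q2-a->q5; q2-b->q6; q3-a->q7; q3-b->q8; q4-a->q9; q4-b->q10; q5-a->q11; q5-b->q12; q6-a->q13; q6-b->q14; q7-a->q7; q7-b->q8; q8-a->q9; q8-b->q10; q9-a->q11; q9-b->q12; q10-a->q13; q10-b->q14; q11-a->q7; q11-b->q8; q12-a->q9; q12-b->q10; q13-a->q11; q13-b->q12; q14-a->q13; q14-b->q14

A DFA must remember the last 3 symbols (since which symbol is third-to-last isn't known until the input ends). Use one state per possible window of the last ≤3 symbols; accept from those whose window starts with `a`.
          a    b  
>  q0     q1   q2 
   q1     q3   q4 
   q2     q5   q6 
   q3     q7   q8 
   q4     q9  q10 
   q5    q11  q12 
   q6    q13  q14 
 * q7     q7   q8 
 * q8     q9  q10 
 * q9    q11  q12 
 * q10   q13  q14 
   q11    q7   q8 
   q12    q9  q10 
   q13   q11  q12 
   q14   q13  q14 
(> = start, * = accepting)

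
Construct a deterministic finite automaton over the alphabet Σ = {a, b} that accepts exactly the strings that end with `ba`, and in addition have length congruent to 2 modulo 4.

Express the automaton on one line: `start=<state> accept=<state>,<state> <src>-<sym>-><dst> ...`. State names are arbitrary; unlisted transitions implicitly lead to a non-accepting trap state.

start=q0 accept=q4 q0-a->q1 q0-b->q2 q1-a->q3 q1-b->q3 q2-a->q4 q2-b->q3 q3-a->q5 q3-b->q5 q4-a->q5 q4-b->q5 q5-a->q0 q5-b->q0

Handle the two conditions separately and then intersect. One (3 states) tracks how much of the suffix `ba` has currently been matched; the other (4 states) tracks the input length modulo 4. Each combined state is a pair, one component from each; accept when both components accept. Equivalent product states are then merged.
With 6 states:
        a   b  
>  q0   q1  q2 
   q1   q3  q3 
   q2   q4  q3 
   q3   q5  q5 
 * q4   q5  q5 
   q5   q0  q0 
(> = start, * = accepting)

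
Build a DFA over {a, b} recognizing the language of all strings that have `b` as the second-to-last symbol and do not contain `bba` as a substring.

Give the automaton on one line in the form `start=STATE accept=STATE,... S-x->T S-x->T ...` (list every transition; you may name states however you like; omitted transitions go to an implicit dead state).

start=S0 accept=S5,S6 S0-a->S1 S0-b->S2 S1-a->S3 S1-b->S4 S2-a->S5 S2-b->S6 S3-a->S3 S3-b->S4 S4-a->S5 S4-b->S6 S5-a->S3 S5-b->S4 S6-a->S7 S6-b->S6 S7-a->S8 S7-b->S9 S8-a->S8 S8-b->S9 S9-a->S7 S9-b->S10 S10-a->S7 S10-b->S10

Run two small machines in parallel and take their product. The first has 7 states tracking the last 2 symbols read; the second has 4 states tracking partial matches of the forbidden pattern `bba`. A product state is a pair (one from each), accepting exactly when both do.
With 11 states:
          a    b  
>  S0     S1   S2 
   S1     S3   S4 
   S2     S5   S6 
   S3     S3   S4 
   S4     S5   S6 
 * S5     S3   S4 
 * S6     S7   S6 
   S7     S8   S9 
   S8     S8   S9 
   S9     S7  S10 
   S10    S7  S10 
(> = start, * = accepting)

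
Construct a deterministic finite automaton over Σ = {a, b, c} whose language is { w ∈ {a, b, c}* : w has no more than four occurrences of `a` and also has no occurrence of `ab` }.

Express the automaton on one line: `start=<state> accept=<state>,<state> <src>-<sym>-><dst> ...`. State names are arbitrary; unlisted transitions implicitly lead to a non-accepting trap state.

start=S0 accept=S0,S1,S2,S4,S5,S6,S7,S8,S9 S0-a->S1 S0-b->S0 S0-c->S0 S1-a->S2 S1-b->S3 S1-c->S4 S2-a->S5 S2-b->S3 S2-c->S6 S3-a->S3 S3-b->S3 S3-c->S3 S4-a->S2 S4-b->S4 S4-c->S4 S5-a->S7 S5-b->S3 S5-c->S8 S6-a->S5 S6-b->S6 S6-c->S6 S7-a->S3 S7-b->S3 S7-c->S9 S8-a->S7 S8-b->S8 S8-c->S8 S9-a->S3 S9-b->S9 S9-c->S9

Handle the two conditions separately and then intersect. The first has 6 states tracking the count of `a`s, saturating at 5; the second has 3 states tracking partial matches of the forbidden pattern `ab`. A product state is a pair (one from each), accepting exactly when both do. After merging equivalent states the machine shrinks.
A 10-state machine:
        a   b   c  
>* S0   S1  S0  S0 
 * S1   S2  S3  S4 
 * S2   S5  S3  S6 
   S3   S3  S3  S3 
 * S4   S2  S4  S4 
 * S5   S7  S3  S8 
 * S6   S5  S6  S6 
 * S7   S3  S3  S9 
 * S8   S7  S8  S8 
 * S9   S3  S9  S9 
(> = start, * = accepting)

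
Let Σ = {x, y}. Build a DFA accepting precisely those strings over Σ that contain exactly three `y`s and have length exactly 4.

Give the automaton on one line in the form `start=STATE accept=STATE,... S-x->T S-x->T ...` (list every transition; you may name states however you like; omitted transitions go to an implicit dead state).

Build one automaton per condition and run them in lockstep. One (5 states) tracks the count of `y`s, saturating at 4; the other (6 states) tracks the input length, saturating at 5. Each combined state is a pair, one component from each; accept when both components accept.
A 20-state machine:
          x    y  
>  q0     q1   q2 
   q1     q3   q4 
   q2     q4   q5 
   q3     q6   q7 
   q4     q7   q8 
   q5     q8   q9 
   q6    q10  q11 
   q7    q11  q12 
   q8    q12  q13 
   q9    q13  q14 
   q10   q15  q16 
   q11   q16  q17 
   q12   q17  q18 
 * q13   q18  q19 
   q14   q19  q19 
   q15   q15  q16 
   q16   q16  q17 
   q17   q17  q18 
   q18   q18  q19 
   q19   q19  q19 
(> = start, * = accepting)

start=q0 accept=q13 q0-x->q1 q0-y->q2 q1-x->q3 q1-y->q4 q2-x->q4 q2-y->q5 q3-x->q6 q3-y->q7 q4-x->q7 q4-y->q8 q5-x->q8 q5-y->q9 q6-x->q10 q6-y->q11 q7-x->q11 q7-y->q12 q8-x->q12 q8-y->q13 q9-x->q13 q9-y->q14 q10-x->q15 q10-y->q16 q11-x->q16 q11-y->q17 q12-x->q17 q12-y->q18 q13-x->q18 q13-y->q19 q14-x->q19 q14-y->q19 q15-x->q15 q15-y->q16 q16-x->q16 q16-y->q17 q17-x->q17 q17-y->q18 q18-x->q18 q18-y->q19 q19-x->q19 q19-y->q19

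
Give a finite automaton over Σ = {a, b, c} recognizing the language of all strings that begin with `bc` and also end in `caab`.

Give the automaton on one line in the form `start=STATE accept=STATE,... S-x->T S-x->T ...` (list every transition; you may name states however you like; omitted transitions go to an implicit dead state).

Run two small machines in parallel and take their product. The first has 4 states tracking whether the input so far still matches the prefix `bc`; the second has 5 states tracking how much of the suffix `caab` has currently been matched. A product state is a pair (one from each), accepting exactly when both do. Minimizing collapses redundant product states.
8 states suffice.
        a   b   c  
>  q0   q1  q2  q1 
   q1   q1  q1  q1 
   q2   q1  q1  q3 
   q3   q4  q5  q3 
   q4   q6  q5  q3 
   q5   q5  q5  q3 
   q6   q5  q7  q3 
 * q7   q5  q5  q3 
(> = start, * = accepting)

start=q0 accept=q7 q0-a->q1 q0-b->q2 q0-c->q1 q1-a->q1 q1-b->q1 q1-c->q1 q2-a->q1 q2-b->q1 q2-c->q3 q3-a->q4 q3-b->q5 q3-c->q3 q4-a->q6 q4-b->q5 q4-c->q3 q5-a->q5 q5-b->q5 q5-c->q3 q6-a->q5 q6-b->q7 q6-c->q3 q7-a->q5 q7-b->q5 q7-c->q3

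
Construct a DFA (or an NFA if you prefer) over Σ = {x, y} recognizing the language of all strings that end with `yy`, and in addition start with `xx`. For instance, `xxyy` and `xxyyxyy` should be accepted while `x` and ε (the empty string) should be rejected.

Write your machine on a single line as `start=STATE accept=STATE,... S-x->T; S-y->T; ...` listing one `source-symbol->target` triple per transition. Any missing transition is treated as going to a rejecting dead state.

start=q0; accept=q7; q0-x->q1; q0-y->q2; q1-x->q3; q1-y->q2; q2-x->q4; q2-y->q5; q3-x->q3; q3-y->q6; q4-x->q4; q4-y->q2; q5-x->q4; q5-y->q5; q6-x->q3; q6-y->q7; q7-x->q3; q7-y->q7

Run two small machines in parallel and take their product. The first has 3 states tracking how much of the suffix `yy` has currently been matched; the second has 4 states tracking whether the input so far still matches the prefix `xx`. A product state is a pair (one from each), accepting exactly when both do.
        x   y  
>  q0   q1  q2 
   q1   q3  q2 
   q2   q4  q5 
   q3   q3  q6 
   q4   q4  q2 
   q5   q4  q5 
   q6   q3  q7 
 * q7   q3  q7 
(> = start, * = accepting)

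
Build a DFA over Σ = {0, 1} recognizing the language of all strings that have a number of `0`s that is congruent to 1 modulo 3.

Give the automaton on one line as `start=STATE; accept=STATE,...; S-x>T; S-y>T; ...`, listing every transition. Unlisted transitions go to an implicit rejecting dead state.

start=s0; accept=s1; s0-0>s1; s0-1>s0; s1-0>s2; s1-1>s1; s2-0>s0; s2-1>s2

The only thing that matters is how many `0`s have appeared, reduced mod 3. Use one state per residue: s0 for 0, …, s2 for 2. Reading `0` moves to the next residue; anything else stays put. s1 is accepting.
A 3-state machine:
        0   1  
>  s0   s1  s0 
 * s1   s2  s1 
   s2   s0  s2 
(> = start, * = accepting)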